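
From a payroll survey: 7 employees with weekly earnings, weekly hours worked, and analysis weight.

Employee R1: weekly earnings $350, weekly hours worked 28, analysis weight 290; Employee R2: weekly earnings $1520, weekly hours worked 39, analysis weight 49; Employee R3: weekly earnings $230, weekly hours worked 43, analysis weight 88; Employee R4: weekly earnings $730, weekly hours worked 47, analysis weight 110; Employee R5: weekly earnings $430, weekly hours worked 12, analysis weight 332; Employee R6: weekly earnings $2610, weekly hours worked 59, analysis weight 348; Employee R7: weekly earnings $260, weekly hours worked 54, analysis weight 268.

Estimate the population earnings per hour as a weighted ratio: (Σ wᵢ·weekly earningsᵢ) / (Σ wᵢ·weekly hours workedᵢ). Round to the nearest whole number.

Σ wᵢ·y = 350×290 + 1520×49 + 230×88 + 730×110 + 430×332 + 2610×348 + 260×268
  = 1397240
Σ wᵢ·x = 28×290 + 39×49 + 43×88 + 47×110 + 12×332 + 59×348 + 54×268
  = 8120 + 1911 + 3784 + 5170 + 3984 + 20532 + 14472 = 57973
Ratio = 1397240 / 57973 = 24.101565

24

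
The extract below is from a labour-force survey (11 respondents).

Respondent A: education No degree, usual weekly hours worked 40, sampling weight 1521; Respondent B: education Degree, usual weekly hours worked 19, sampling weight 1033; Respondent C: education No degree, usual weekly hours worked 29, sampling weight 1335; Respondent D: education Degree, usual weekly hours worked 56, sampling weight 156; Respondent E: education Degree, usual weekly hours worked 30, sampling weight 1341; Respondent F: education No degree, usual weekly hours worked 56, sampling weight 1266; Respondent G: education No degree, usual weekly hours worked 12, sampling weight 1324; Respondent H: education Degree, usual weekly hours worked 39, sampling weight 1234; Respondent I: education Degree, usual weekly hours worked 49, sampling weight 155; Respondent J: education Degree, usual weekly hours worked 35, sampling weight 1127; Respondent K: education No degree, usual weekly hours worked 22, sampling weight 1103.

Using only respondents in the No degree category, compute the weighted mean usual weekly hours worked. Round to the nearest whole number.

32

No degree rows: A, C, F, G, K
Weighted sum = 40×1521 + 29×1335 + 56×1266 + 12×1324 + 22×1103
  = 60840 + 38715 + 70896 + 15888 + 24266 = 210605
Sum of weights = 1521 + 1335 + 1266 + 1324 + 1103 = 6549
Weighted mean = 210605 / 6549 = 32.158345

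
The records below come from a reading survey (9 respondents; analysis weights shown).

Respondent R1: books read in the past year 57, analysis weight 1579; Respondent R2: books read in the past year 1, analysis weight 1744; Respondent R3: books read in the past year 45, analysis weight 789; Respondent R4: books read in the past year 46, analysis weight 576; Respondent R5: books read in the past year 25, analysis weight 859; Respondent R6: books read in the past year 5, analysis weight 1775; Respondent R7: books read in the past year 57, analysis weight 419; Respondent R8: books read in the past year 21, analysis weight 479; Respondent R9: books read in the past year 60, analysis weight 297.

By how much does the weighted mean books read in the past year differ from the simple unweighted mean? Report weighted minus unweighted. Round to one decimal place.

-7.5

Unweighted sum = 57 + 1 + 45 + 46 + 25 + 5 + 57 + 21 + 60 = 317
Unweighted mean = 317 / 9 = 35.222222
Weighted sum = 57×1579 + 1×1744 + 45×789 + 46×576 + 25×859 + 5×1775 + 57×419 + 21×479 + 60×297
  = 90003 + 1744 + 35505 + 26496 + 21475 + 8875 + 23883 + 10059 + 17820 = 235860
Sum of weights = 8517
Weighted mean = 235860 / 8517 = 27.69285
Difference (weighted minus unweighted) = -7.5293726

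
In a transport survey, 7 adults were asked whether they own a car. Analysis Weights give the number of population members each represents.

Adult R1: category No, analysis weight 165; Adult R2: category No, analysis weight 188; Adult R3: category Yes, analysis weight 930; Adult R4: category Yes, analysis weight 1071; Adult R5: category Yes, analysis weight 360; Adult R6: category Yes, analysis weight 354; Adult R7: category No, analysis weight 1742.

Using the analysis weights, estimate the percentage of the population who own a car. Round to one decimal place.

Sum of weights for 'Yes' = 930 + 1071 + 360 + 354 = 2715
Total weight = 165 + 188 + 930 + 1071 + 360 + 354 + 1742 = 4810
Weighted proportion = 2715 / 4810 = 0.56444906 → 56.444906%

56.4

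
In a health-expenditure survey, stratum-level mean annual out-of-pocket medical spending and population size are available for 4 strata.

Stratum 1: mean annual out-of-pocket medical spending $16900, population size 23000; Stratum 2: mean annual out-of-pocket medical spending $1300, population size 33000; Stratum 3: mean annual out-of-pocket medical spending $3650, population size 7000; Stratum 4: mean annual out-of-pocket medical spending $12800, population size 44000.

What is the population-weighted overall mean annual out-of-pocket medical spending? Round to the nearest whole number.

9536

Σ Nₕ·x̄ₕ = 16900×23000 + 1300×33000 + 3650×7000 + 12800×44000
  = 388700000 + 42900000 + 25550000 + 563200000 = 1020350000
Σ Nₕ = 23000 + 33000 + 7000 + 44000 = 107000
Overall mean = 1020350000 / 107000 = 9535.9813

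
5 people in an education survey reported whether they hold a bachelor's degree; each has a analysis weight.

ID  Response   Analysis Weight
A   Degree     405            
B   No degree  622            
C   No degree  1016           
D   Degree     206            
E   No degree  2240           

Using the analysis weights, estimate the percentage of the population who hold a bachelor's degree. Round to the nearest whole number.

Sum of weights for 'Degree' = 405 + 206 = 611
Total weight = 405 + 622 + 1016 + 206 + 2240 = 4489
Weighted proportion = 611 / 4489 = 0.13611049 → 13.611049%

14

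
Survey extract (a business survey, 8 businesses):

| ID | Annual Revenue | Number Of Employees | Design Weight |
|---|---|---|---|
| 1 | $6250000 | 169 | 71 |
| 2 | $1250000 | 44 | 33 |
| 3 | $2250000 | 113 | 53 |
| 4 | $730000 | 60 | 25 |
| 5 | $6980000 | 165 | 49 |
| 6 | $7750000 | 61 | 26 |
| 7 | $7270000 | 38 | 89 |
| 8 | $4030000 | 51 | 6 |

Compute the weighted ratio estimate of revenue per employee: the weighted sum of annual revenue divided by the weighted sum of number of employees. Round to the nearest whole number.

53565

Σ wᵢ·y = 6250000×71 + 1250000×33 + 2250000×53 + 730000×25 + 6980000×49 + 7750000×26 + 7270000×89 + 4030000×6
  = 443750000 + 41250000 + 119250000 + 18250000 + 342020000 + 201500000 + 647030000 + 24180000 = 1837230000
Σ wᵢ·x = 34299
Ratio = 1837230000 / 34299 = 53565.119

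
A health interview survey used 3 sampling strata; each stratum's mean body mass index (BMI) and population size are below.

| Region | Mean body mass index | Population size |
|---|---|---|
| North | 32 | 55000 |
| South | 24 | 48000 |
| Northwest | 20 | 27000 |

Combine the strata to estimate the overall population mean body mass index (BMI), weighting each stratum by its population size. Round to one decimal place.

Σ Nₕ·x̄ₕ = 32×55000 + 24×48000 + 20×27000
  = 3452000
Σ Nₕ = 55000 + 48000 + 27000 = 130000
Overall mean = 3452000 / 130000 = 26.553846

26.6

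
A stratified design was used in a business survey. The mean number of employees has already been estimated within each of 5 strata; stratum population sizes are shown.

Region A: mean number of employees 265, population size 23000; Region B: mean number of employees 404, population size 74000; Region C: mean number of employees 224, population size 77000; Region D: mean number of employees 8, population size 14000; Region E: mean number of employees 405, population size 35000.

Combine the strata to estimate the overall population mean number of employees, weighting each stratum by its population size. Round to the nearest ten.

Σ Nₕ·x̄ₕ = 265×23000 + 404×74000 + 224×77000 + 8×14000 + 405×35000
  = 6095000 + 29896000 + 17248000 + 112000 + 14175000 = 67526000
Σ Nₕ = 23000 + 74000 + 77000 + 14000 + 35000 = 223000
Overall mean = 67526000 / 223000 = 302.80717

300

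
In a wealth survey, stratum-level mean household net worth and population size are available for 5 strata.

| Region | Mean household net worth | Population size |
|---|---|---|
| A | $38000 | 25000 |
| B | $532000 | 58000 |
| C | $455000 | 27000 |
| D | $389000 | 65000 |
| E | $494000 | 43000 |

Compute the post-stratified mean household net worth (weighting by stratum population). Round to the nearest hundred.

Σ Nₕ·x̄ₕ = 38000×25000 + 532000×58000 + 455000×27000 + 389000×65000 + 494000×43000
  = 950000000 + 30856000000 + 12285000000 + 25285000000 + 21242000000 = 90618000000
Σ Nₕ = 25000 + 58000 + 27000 + 65000 + 43000 = 218000
Overall mean = 90618000000 / 218000 = 415678.9

415700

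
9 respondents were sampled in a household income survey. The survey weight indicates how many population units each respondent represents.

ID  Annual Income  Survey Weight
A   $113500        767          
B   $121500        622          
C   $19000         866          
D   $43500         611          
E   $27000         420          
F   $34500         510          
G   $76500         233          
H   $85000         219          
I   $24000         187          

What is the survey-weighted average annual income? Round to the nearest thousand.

62000

Weighted sum = 113500×767 + 121500×622 + 19000×866 + 43500×611 + 27000×420 + 34500×510 + 76500×233 + 85000×219 + 24000×187
  = 275522500
Sum of weights = 767 + 622 + 866 + 611 + 420 + 510 + 233 + 219 + 187 = 4435
Weighted mean = 275522500 / 4435 = 62124.577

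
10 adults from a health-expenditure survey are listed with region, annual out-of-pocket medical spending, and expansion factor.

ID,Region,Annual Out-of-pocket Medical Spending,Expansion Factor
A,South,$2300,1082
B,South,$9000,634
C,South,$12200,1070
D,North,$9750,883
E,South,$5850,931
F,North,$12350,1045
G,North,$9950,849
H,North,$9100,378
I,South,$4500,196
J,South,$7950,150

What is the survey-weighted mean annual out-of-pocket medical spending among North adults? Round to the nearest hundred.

10600

North rows: D, F, G, H
Weighted sum = 9750×883 + 12350×1045 + 9950×849 + 9100×378
  = 8609250 + 12905750 + 8447550 + 3439800 = 33402350
Sum of weights = 883 + 1045 + 849 + 378 = 3155
Weighted mean = 33402350 / 3155 = 10587.116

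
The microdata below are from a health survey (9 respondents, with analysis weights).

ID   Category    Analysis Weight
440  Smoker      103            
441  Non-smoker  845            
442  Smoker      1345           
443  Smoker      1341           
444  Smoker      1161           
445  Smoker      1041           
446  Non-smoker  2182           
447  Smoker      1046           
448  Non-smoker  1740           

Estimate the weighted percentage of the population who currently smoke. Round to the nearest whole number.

56

Sum of weights for 'Smoker' = 103 + 1345 + 1341 + 1161 + 1041 + 1046 = 6037
Total weight = 103 + 845 + 1345 + 1341 + 1161 + 1041 + 2182 + 1046 + 1740 = 10804
Weighted proportion = 6037 / 10804 = 0.55877453 → 55.877453%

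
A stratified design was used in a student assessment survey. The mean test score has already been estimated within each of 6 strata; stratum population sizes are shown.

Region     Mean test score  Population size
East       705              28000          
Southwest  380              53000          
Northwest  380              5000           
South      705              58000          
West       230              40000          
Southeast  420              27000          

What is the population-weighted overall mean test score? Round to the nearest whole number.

Σ Nₕ·x̄ₕ = 705×28000 + 380×53000 + 380×5000 + 705×58000 + 230×40000 + 420×27000
  = 103210000
Σ Nₕ = 28000 + 53000 + 5000 + 58000 + 40000 + 27000 = 211000
Overall mean = 103210000 / 211000 = 489.14692

489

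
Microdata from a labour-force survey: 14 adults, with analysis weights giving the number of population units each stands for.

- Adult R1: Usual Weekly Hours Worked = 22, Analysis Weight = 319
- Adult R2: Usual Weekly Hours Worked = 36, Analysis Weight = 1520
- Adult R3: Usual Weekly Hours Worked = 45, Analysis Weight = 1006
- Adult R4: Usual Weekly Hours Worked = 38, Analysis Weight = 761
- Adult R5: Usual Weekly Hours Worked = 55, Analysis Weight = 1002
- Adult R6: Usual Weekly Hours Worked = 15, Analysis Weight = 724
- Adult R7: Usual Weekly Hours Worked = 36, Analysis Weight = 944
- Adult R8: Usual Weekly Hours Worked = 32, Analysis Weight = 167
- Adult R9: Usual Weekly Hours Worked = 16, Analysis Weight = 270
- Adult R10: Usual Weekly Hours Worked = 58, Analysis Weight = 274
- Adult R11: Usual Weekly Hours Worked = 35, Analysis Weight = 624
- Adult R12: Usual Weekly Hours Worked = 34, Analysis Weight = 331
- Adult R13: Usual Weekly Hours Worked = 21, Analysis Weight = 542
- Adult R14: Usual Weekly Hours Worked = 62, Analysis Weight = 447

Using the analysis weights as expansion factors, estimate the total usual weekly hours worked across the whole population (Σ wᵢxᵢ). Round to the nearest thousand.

Weighted total = 333626

334000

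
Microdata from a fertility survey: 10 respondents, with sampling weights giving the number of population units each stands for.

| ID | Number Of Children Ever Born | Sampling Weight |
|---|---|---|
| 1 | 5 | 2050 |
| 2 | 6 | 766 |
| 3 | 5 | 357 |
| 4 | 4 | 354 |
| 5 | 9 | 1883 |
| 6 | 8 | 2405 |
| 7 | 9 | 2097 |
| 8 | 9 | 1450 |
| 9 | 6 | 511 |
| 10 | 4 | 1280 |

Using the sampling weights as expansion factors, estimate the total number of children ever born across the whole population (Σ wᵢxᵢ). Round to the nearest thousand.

94000

Weighted total = 5×2050 + 6×766 + 5×357 + 4×354 + 9×1883 + 8×2405 + 9×2097 + 9×1450 + 6×511 + 4×1280
  = 94343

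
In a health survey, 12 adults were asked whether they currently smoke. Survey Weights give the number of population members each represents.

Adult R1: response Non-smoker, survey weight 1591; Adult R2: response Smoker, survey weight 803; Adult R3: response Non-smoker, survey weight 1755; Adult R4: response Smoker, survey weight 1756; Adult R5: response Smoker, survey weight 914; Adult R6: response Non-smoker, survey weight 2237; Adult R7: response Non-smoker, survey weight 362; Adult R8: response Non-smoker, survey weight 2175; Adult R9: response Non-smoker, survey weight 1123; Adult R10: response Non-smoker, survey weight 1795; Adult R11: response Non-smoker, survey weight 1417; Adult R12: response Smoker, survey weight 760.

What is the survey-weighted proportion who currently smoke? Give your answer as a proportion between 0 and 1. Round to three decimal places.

0.254

Sum of weights for 'Smoker' = 803 + 1756 + 914 + 760 = 4233
Total weight = 1591 + 803 + 1755 + 1756 + 914 + 2237 + 362 + 2175 + 1123 + 1795 + 1417 + 760 = 16688
Weighted proportion = 4233 / 16688 = 0.25365532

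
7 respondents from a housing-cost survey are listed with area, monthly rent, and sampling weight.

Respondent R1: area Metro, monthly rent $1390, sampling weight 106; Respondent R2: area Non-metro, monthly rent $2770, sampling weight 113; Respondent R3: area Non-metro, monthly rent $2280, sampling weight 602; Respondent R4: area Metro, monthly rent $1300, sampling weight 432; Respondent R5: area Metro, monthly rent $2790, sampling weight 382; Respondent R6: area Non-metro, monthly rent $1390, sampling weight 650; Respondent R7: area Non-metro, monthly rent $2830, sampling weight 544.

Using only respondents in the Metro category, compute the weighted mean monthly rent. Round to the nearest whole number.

Metro rows: R1, R4, R5
Weighted sum = 1390×106 + 1300×432 + 2790×382
  = 147340 + 561600 + 1065780 = 1774720
Sum of weights = 106 + 432 + 382 = 920
Weighted mean = 1774720 / 920 = 1929.0435

1929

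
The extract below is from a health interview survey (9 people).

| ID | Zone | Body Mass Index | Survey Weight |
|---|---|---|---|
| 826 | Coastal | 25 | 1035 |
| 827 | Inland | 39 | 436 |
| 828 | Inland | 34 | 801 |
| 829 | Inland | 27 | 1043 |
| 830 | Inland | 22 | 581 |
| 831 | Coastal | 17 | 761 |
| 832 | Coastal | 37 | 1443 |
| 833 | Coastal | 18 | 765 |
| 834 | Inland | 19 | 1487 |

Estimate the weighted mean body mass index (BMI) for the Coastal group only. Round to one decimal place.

26.5

Coastal rows: 826, 831, 832, 833
Weighted sum = 25×1035 + 17×761 + 37×1443 + 18×765
  = 25875 + 12937 + 53391 + 13770 = 105973
Sum of weights = 1035 + 761 + 1443 + 765 = 4004
Weighted mean = 105973 / 4004 = 26.466783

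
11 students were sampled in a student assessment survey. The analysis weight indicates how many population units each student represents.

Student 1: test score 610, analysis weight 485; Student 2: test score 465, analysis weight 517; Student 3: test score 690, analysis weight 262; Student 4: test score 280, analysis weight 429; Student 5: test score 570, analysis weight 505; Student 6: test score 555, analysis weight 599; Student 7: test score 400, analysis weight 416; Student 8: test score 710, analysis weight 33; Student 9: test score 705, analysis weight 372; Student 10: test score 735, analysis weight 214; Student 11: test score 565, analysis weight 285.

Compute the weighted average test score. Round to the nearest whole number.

Weighted sum = 2227855
Sum of weights = 485 + 517 + 262 + 429 + 505 + 599 + 416 + 33 + 372 + 214 + 285 = 4117
Weighted mean = 2227855 / 4117 = 541.13554

541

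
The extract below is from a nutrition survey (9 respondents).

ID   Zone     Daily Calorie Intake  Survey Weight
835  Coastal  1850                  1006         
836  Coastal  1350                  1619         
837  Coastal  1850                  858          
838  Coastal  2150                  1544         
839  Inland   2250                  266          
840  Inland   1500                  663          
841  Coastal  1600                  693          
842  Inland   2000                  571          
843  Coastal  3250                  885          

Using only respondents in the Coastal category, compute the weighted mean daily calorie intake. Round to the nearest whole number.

1959

Coastal rows: 835, 836, 837, 838, 841, 843
Weighted sum = 1850×1006 + 1350×1619 + 1850×858 + 2150×1544 + 1600×693 + 3250×885
  = 12938700
Sum of weights = 6605
Weighted mean = 12938700 / 6605 = 1958.9251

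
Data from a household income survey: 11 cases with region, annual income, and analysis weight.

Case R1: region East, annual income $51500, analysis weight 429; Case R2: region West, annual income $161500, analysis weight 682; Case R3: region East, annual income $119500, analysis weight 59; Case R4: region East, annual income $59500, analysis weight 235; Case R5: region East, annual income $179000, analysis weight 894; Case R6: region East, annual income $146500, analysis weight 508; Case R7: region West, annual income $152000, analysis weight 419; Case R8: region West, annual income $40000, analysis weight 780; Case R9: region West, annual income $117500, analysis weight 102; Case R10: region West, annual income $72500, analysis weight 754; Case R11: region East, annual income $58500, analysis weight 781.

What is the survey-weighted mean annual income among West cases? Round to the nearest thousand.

99000

West rows: R2, R7, R8, R9, R10
Weighted sum = 161500×682 + 152000×419 + 40000×780 + 117500×102 + 72500×754
  = 110143000 + 63688000 + 31200000 + 11985000 + 54665000 = 271681000
Sum of weights = 2737
Weighted mean = 271681000 / 2737 = 99262.331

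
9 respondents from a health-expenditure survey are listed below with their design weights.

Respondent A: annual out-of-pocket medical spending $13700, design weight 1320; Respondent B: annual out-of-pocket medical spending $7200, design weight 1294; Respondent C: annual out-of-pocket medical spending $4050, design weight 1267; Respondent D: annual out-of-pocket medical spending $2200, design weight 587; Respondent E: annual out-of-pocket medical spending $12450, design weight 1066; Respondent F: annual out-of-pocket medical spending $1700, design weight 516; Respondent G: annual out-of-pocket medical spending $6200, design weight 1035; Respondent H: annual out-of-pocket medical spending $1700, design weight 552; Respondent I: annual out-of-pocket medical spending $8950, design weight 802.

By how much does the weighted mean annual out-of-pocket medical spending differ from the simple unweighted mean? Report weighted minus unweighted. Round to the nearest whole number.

Unweighted sum = 13700 + 7200 + 4050 + 2200 + 12450 + 1700 + 6200 + 1700 + 8950 = 58150
Unweighted mean = 58150 / 9 = 6461.1111
Weighted sum = 13700×1320 + 7200×1294 + 4050×1267 + 2200×587 + 12450×1066 + 1700×516 + 6200×1035 + 1700×552 + 8950×802
  = 18084000 + 9316800 + 5131350 + 1291400 + 13271700 + 877200 + 6417000 + 938400 + 7177900 = 62505750
Sum of weights = 1320 + 1294 + 1267 + 587 + 1066 + 516 + 1035 + 552 + 802 = 8439
Weighted mean = 62505750 / 8439 = 7406.7721
Difference (weighted minus unweighted) = 945.66102

946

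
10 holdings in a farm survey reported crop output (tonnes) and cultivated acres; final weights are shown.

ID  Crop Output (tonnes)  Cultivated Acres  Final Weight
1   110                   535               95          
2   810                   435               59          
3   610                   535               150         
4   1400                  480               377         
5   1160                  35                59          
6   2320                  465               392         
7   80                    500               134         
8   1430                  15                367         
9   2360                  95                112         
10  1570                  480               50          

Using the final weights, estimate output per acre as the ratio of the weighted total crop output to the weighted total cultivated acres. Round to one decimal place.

Σ wᵢ·y = 110×95 + 810×59 + 610×150 + 1400×377 + 1160×59 + 2320×392 + 80×134 + 1430×367 + 2360×112 + 1570×50
  = 10450 + 47790 + 91500 + 527800 + 68440 + 909440 + 10720 + 524810 + 264320 + 78500 = 2533770
Σ wᵢ·x = 535×95 + 435×59 + 535×150 + 480×377 + 35×59 + 465×392 + 500×134 + 15×367 + 95×112 + 480×50
  = 50825 + 25665 + 80250 + 180960 + 2065 + 182280 + 67000 + 5505 + 10640 + 24000 = 629190
Ratio = 2533770 / 629190 = 4.0270348

4.0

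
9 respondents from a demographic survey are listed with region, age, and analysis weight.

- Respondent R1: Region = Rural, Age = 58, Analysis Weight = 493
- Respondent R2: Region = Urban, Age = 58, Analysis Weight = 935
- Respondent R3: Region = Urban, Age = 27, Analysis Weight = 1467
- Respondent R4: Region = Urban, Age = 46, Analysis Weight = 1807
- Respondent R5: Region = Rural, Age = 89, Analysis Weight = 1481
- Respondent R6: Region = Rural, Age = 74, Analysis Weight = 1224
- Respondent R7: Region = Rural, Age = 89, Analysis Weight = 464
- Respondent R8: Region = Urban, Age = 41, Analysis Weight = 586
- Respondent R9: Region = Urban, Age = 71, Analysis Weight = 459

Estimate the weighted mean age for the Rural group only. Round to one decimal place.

Rural rows: R1, R5, R6, R7
Weighted sum = 292275
Sum of weights = 493 + 1481 + 1224 + 464 = 3662
Weighted mean = 292275 / 3662 = 79.812944

79.8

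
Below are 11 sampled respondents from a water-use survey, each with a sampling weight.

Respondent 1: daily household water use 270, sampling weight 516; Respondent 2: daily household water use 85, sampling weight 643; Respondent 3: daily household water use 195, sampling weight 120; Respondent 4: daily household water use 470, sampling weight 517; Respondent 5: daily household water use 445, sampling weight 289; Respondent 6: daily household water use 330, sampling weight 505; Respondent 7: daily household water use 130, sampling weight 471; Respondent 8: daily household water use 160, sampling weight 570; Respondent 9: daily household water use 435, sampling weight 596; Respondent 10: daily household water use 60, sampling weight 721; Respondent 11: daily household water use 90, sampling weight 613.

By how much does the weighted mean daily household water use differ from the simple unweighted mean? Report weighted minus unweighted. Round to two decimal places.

Unweighted sum = 270 + 85 + 195 + 470 + 445 + 330 + 130 + 160 + 435 + 60 + 90 = 2670
Unweighted mean = 2670 / 11 = 242.72727
Weighted sum = 270×516 + 85×643 + 195×120 + 470×517 + 445×289 + 330×505 + 130×471 + 160×570 + 435×596 + 60×721 + 90×613
  = 139320 + 54655 + 23400 + 242990 + 128605 + 166650 + 61230 + 91200 + 259260 + 43260 + 55170 = 1265740
Sum of weights = 516 + 643 + 120 + 517 + 289 + 505 + 471 + 570 + 596 + 721 + 613 = 5561
Weighted mean = 1265740 / 5561 = 227.61014
Difference (weighted minus unweighted) = -15.117131

-15.12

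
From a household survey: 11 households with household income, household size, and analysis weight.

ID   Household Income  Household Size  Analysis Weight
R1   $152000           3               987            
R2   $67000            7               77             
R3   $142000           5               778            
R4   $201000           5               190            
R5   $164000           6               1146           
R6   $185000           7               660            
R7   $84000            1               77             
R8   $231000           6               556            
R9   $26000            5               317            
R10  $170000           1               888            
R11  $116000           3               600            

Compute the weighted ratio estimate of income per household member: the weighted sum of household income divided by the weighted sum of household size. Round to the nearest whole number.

35521

Σ wᵢ·y = 152000×987 + 67000×77 + 142000×778 + 201000×190 + 164000×1146 + 185000×660 + 84000×77 + 231000×556 + 26000×317 + 170000×888 + 116000×600
  = 150024000 + 5159000 + 110476000 + 38190000 + 187944000 + 122100000 + 6468000 + 128436000 + 8242000 + 150960000 + 69600000 = 977599000
Σ wᵢ·x = 27522
Ratio = 977599000 / 27522 = 35520.638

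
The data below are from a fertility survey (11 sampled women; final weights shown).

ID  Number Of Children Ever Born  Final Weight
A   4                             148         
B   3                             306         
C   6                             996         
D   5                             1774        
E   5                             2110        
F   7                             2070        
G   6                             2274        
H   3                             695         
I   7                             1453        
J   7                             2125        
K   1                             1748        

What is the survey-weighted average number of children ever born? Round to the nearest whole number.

5

Weighted sum = 83919
Sum of weights = 148 + 306 + 996 + 1774 + 2110 + 2070 + 2274 + 695 + 1453 + 2125 + 1748 = 15699
Weighted mean = 83919 / 15699 = 5.3454997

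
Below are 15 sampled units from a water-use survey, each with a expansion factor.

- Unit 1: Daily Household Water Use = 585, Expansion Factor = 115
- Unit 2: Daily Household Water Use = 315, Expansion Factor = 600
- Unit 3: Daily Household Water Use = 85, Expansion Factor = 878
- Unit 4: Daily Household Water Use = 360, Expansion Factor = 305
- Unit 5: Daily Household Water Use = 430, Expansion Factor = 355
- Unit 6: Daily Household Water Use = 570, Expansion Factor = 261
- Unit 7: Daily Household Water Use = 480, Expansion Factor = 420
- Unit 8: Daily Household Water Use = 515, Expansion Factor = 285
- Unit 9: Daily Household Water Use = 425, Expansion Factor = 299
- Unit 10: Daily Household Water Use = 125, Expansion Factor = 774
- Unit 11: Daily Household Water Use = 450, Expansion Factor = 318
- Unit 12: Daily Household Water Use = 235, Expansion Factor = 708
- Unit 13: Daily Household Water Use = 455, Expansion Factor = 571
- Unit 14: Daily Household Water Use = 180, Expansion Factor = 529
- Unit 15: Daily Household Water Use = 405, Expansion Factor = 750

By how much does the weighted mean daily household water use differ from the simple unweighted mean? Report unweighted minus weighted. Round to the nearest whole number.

Unweighted sum = 5615
Unweighted mean = 5615 / 15 = 374.33333
Weighted sum = 2282580
Sum of weights = 7168
Weighted mean = 2282580 / 7168 = 318.44029
Difference (unweighted minus weighted) = 55.893043

56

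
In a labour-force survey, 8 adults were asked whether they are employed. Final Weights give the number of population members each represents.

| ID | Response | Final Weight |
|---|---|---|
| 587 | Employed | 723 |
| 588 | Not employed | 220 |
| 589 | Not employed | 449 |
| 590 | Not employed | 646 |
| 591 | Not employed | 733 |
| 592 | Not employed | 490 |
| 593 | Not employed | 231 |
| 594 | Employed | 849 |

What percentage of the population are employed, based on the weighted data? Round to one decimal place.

Sum of weights for 'Employed' = 723 + 849 = 1572
Total weight = 723 + 220 + 449 + 646 + 733 + 490 + 231 + 849 = 4341
Weighted proportion = 1572 / 4341 = 0.36212854 → 36.212854%

36.2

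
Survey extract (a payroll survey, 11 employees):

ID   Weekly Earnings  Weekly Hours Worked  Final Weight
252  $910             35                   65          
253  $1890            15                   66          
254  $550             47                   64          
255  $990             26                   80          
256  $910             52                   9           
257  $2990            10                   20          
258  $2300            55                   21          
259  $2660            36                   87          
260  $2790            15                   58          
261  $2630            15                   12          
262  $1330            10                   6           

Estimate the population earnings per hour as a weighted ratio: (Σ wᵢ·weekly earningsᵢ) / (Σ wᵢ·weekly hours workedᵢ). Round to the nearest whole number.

Σ wᵢ·y = 910×65 + 1890×66 + 550×64 + 990×80 + 910×9 + 2990×20 + 2300×21 + 2660×87 + 2790×58 + 2630×12 + 1330×6
  = 847360
Σ wᵢ·x = 35×65 + 15×66 + 47×64 + 26×80 + 52×9 + 10×20 + 55×21 + 36×87 + 15×58 + 15×12 + 10×6
  = 2275 + 990 + 3008 + 2080 + 468 + 200 + 1155 + 3132 + 870 + 180 + 60 = 14418
Ratio = 847360 / 14418 = 58.770981

59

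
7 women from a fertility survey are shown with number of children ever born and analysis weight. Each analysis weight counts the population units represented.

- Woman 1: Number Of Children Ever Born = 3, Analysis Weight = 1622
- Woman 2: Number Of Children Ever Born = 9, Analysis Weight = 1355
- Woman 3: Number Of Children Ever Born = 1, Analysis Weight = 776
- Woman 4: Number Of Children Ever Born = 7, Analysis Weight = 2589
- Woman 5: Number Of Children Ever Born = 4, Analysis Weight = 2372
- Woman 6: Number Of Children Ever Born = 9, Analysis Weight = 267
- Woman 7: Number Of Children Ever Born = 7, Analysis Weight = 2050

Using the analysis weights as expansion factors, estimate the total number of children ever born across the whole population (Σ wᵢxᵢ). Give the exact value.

62201

Weighted total = 3×1622 + 9×1355 + 1×776 + 7×2589 + 4×2372 + 9×267 + 7×2050
  = 4866 + 12195 + 776 + 18123 + 9488 + 2403 + 14350 = 62201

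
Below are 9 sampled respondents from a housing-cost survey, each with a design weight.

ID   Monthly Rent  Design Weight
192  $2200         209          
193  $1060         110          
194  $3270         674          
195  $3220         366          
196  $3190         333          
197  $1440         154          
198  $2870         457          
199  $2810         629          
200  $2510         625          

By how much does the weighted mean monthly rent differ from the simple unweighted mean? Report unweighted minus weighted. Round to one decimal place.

-272.9

Unweighted sum = 2200 + 1060 + 3270 + 3220 + 3190 + 1440 + 2870 + 2810 + 2510 = 22570
Unweighted mean = 22570 / 9 = 2507.7778
Weighted sum = 2200×209 + 1060×110 + 3270×674 + 3220×366 + 3190×333 + 1440×154 + 2870×457 + 2810×629 + 2510×625
  = 459800 + 116600 + 2203980 + 1178520 + 1062270 + 221760 + 1311590 + 1767490 + 1568750 = 9890760
Sum of weights = 3557
Weighted mean = 9890760 / 3557 = 2780.6466
Difference (unweighted minus weighted) = -272.86883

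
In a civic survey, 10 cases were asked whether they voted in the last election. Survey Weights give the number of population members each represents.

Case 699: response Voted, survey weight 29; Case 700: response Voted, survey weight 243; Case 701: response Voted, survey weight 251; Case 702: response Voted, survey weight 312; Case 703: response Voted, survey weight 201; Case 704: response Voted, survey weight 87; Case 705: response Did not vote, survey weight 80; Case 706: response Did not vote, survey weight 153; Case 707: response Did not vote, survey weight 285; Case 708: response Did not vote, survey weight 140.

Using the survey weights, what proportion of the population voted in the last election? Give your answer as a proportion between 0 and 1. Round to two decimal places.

Sum of weights for 'Voted' = 29 + 243 + 251 + 312 + 201 + 87 = 1123
Total weight = 1781
Weighted proportion = 1123 / 1781 = 0.63054464

0.63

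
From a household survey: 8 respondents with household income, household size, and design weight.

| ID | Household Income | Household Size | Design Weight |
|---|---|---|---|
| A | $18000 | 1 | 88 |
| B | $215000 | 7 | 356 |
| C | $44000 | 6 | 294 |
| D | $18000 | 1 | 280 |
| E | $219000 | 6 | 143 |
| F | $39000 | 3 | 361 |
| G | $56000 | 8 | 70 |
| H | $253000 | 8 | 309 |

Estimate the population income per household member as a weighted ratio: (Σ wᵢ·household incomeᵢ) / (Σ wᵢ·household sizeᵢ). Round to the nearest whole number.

Σ wᵢ·y = 18000×88 + 215000×356 + 44000×294 + 18000×280 + 219000×143 + 39000×361 + 56000×70 + 253000×309
  = 1584000 + 76540000 + 12936000 + 5040000 + 31317000 + 14079000 + 3920000 + 78177000 = 223593000
Σ wᵢ·x = 1×88 + 7×356 + 6×294 + 1×280 + 6×143 + 3×361 + 8×70 + 8×309
  = 88 + 2492 + 1764 + 280 + 858 + 1083 + 560 + 2472 = 9597
Ratio = 223593000 / 9597 = 23298.218

23298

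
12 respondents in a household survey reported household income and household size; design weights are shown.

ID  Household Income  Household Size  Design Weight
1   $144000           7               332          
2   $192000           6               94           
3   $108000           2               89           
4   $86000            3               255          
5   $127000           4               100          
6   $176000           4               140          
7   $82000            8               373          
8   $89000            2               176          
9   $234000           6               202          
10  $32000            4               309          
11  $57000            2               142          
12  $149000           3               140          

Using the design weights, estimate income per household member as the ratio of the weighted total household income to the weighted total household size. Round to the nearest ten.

23680

Σ wᵢ·y = 144000×332 + 192000×94 + 108000×89 + 86000×255 + 127000×100 + 176000×140 + 82000×373 + 89000×176 + 234000×202 + 32000×309 + 57000×142 + 149000×140
  = 47808000 + 18048000 + 9612000 + 21930000 + 12700000 + 24640000 + 30586000 + 15664000 + 47268000 + 9888000 + 8094000 + 20860000 = 267098000
Σ wᵢ·x = 7×332 + 6×94 + 2×89 + 3×255 + 4×100 + 4×140 + 8×373 + 2×176 + 6×202 + 4×309 + 2×142 + 3×140
  = 2324 + 564 + 178 + 765 + 400 + 560 + 2984 + 352 + 1212 + 1236 + 284 + 420 = 11279
Ratio = 267098000 / 11279 = 23681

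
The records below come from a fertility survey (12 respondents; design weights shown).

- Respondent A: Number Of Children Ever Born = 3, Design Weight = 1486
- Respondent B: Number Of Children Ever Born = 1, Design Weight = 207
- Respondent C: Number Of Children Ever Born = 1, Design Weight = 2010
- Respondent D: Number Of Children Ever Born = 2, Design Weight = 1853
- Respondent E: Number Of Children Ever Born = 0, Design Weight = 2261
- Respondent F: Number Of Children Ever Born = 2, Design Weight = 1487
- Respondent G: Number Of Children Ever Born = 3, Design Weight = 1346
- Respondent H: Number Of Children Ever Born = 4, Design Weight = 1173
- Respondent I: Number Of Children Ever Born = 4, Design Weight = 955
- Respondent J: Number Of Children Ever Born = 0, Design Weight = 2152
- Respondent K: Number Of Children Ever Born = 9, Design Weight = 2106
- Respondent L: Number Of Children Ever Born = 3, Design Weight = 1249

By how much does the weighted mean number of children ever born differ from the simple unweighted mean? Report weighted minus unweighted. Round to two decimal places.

-0.01

Unweighted sum = 3 + 1 + 1 + 2 + 0 + 2 + 3 + 4 + 4 + 0 + 9 + 3 = 32
Unweighted mean = 32 / 12 = 2.6666667
Weighted sum = 3×1486 + 1×207 + 1×2010 + 2×1853 + 0×2261 + 2×1487 + 3×1346 + 4×1173 + 4×955 + 0×2152 + 9×2106 + 3×1249
  = 4458 + 207 + 2010 + 3706 + 0 + 2974 + 4038 + 4692 + 3820 + 0 + 18954 + 3747 = 48606
Sum of weights = 1486 + 207 + 2010 + 1853 + 2261 + 1487 + 1346 + 1173 + 955 + 2152 + 2106 + 1249 = 18285
Weighted mean = 48606 / 18285 = 2.6582445
Difference (weighted minus unweighted) = -0.008422204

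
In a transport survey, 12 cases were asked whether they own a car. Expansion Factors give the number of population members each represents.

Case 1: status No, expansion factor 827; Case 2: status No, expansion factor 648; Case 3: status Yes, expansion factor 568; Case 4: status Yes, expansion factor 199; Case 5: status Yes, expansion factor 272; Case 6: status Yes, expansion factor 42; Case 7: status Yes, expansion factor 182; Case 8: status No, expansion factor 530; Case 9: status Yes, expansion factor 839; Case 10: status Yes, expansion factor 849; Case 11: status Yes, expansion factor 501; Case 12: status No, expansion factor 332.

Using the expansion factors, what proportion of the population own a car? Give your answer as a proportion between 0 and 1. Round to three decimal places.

0.596

Sum of weights for 'Yes' = 568 + 199 + 272 + 42 + 182 + 839 + 849 + 501 = 3452
Total weight = 827 + 648 + 568 + 199 + 272 + 42 + 182 + 530 + 839 + 849 + 501 + 332 = 5789
Weighted proportion = 3452 / 5789 = 0.59630333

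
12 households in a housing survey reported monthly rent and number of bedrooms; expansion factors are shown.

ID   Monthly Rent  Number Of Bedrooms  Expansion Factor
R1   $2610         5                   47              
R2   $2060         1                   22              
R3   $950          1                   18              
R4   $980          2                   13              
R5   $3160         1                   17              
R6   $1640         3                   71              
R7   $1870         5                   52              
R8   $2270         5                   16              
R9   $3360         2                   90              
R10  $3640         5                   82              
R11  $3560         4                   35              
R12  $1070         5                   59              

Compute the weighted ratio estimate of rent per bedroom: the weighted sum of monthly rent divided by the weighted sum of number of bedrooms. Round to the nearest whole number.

Σ wᵢ·y = 2610×47 + 2060×22 + 950×18 + 980×13 + 3160×17 + 1640×71 + 1870×52 + 2270×16 + 3360×90 + 3640×82 + 3560×35 + 1070×59
  = 1290160
Σ wᵢ·x = 5×47 + 1×22 + 1×18 + 2×13 + 1×17 + 3×71 + 5×52 + 5×16 + 2×90 + 5×82 + 4×35 + 5×59
  = 1896
Ratio = 1290160 / 1896 = 680.46414

680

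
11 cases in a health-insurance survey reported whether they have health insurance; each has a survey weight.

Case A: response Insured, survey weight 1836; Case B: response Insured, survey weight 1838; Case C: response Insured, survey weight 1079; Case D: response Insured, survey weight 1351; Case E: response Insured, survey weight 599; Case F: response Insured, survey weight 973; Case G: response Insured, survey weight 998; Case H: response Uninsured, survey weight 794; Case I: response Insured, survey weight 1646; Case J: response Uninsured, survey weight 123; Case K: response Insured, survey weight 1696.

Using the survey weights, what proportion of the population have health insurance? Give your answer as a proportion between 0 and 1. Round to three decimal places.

Sum of weights for 'Insured' = 1836 + 1838 + 1079 + 1351 + 599 + 973 + 998 + 1646 + 1696 = 12016
Total weight = 1836 + 1838 + 1079 + 1351 + 599 + 973 + 998 + 794 + 1646 + 123 + 1696 = 12933
Weighted proportion = 12016 / 12933 = 0.92909611

0.929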